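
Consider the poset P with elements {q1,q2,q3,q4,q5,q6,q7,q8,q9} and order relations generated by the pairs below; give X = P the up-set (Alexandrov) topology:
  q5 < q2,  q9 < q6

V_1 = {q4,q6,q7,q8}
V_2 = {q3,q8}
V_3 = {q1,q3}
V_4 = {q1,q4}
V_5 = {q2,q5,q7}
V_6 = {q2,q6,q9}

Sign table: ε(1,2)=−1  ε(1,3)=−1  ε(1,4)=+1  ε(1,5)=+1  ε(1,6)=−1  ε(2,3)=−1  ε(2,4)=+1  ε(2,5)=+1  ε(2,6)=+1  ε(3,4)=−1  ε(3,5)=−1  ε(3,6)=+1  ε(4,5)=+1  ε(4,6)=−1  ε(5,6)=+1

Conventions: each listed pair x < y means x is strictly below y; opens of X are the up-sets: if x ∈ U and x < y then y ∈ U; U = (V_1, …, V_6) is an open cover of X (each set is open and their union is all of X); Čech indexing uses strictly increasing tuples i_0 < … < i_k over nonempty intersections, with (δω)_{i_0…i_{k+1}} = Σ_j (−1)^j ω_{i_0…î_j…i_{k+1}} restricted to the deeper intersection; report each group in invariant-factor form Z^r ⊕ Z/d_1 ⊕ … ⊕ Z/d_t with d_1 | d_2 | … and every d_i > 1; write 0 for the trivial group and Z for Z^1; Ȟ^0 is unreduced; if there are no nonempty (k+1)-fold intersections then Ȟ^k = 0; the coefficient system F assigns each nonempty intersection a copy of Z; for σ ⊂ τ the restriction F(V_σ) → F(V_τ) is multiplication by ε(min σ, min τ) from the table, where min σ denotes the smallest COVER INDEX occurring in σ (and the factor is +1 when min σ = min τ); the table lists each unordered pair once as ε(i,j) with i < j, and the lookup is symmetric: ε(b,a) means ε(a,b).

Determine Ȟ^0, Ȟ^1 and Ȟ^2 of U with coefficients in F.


nerve simplices:
  V12={q8} V14={q4} V15={q7} V16={q6} V23={q3} V34={q1} V56={q2}
C dims 6,7; δ0: rk 6, SNF 1^5·2
degree 0: 6−6−0 = 0 → Ȟ^0 ≅ 0
degree 1: 7−0−6 = 1 plus torsion [2] → Ȟ^1 ≅ Z ⊕ Z/2
degree 2: 0−0−0 = 0 → Ȟ^2 ≅ 0

Ȟ^0 ≅ 0, Ȟ^1 ≅ Z ⊕ Z/2, Ȟ^2 ≅ 0


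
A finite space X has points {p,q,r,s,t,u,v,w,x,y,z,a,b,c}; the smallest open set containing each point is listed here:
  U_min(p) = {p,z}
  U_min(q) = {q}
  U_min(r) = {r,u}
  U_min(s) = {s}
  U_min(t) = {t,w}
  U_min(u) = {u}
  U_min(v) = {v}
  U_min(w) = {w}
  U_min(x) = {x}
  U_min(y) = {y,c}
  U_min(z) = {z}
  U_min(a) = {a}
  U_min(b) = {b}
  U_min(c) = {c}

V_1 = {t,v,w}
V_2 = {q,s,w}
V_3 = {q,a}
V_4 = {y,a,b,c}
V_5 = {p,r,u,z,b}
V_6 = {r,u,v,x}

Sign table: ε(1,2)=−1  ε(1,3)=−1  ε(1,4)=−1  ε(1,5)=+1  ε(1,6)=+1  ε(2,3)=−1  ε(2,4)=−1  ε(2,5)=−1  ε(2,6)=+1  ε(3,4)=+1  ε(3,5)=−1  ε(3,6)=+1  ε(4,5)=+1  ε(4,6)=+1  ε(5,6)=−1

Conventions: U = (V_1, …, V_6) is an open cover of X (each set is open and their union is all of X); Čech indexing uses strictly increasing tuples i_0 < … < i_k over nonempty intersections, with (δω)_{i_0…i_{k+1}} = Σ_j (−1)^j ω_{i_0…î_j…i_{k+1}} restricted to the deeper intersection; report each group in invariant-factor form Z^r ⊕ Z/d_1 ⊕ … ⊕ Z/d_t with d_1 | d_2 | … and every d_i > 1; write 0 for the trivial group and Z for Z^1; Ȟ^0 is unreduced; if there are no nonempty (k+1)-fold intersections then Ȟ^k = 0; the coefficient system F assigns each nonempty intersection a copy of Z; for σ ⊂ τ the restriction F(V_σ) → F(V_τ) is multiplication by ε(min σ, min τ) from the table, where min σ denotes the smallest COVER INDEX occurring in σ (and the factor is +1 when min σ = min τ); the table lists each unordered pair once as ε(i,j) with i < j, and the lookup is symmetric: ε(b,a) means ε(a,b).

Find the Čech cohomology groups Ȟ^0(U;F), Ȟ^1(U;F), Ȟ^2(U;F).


Ȟ^0 = 0,  Ȟ^1 = Z/2,  Ȟ^2 = 0

nonempty overlaps:
  V12={w} V16={v} V23={q} V34={a} V45={b} V56={r,u}
C dims 6,6; δ0: rk 6, SNF 1^5·2
degree 0: 6−6−0 = 0 → Ȟ^0 ≅ 0
degree 1: 6−0−6 = 0 plus torsion [2] → Ȟ^1 ≅ Z/2
degree 2: 0−0−0 = 0 → Ȟ^2 ≅ 0


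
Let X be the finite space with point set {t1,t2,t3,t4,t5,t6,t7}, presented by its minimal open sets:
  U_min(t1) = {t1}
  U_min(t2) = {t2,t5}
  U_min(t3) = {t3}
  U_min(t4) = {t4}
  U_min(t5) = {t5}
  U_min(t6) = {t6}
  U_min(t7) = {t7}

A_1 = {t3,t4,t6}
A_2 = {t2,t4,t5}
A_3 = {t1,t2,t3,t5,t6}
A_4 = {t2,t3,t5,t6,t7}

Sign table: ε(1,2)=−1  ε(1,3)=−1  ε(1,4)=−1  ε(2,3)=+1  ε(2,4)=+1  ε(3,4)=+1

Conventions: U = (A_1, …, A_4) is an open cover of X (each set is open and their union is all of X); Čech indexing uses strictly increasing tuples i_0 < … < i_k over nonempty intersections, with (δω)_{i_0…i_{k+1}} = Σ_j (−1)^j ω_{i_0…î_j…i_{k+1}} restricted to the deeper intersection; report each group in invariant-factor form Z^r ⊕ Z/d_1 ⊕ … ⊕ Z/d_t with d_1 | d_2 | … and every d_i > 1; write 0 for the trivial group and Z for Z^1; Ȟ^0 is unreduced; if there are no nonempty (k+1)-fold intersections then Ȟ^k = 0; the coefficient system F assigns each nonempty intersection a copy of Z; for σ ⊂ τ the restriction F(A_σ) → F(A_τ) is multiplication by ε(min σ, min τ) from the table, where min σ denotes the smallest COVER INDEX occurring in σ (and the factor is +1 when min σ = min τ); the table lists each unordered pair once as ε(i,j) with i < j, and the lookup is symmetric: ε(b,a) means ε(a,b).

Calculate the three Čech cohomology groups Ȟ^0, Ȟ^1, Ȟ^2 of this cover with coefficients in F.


Ȟ^0 ≅ Z,  Ȟ^1 ≅ Z,  Ȟ^2 ≅ 0

intersection data:
  A12={t4} A13={t3,t6} A14={t3,t6} A23={t2,t5} A24={t2,t5} A34={t2,t3,t5,t6}
  A134={t3,t6} A234={t2,t5}
C dims 4,6,2; δ0: rk 3, SNF 1^3; δ1: rk 2, SNF 1^2
Ȟ^0 = (4 − 3) − 0 = 1, so Ȟ^0 ≅ Z
Ȟ^1 = (6 − 2) − 3 = 1, so Ȟ^1 ≅ Z
Ȟ^2 = (2 − 0) − 2 = 0, so Ȟ^2 ≅ 0


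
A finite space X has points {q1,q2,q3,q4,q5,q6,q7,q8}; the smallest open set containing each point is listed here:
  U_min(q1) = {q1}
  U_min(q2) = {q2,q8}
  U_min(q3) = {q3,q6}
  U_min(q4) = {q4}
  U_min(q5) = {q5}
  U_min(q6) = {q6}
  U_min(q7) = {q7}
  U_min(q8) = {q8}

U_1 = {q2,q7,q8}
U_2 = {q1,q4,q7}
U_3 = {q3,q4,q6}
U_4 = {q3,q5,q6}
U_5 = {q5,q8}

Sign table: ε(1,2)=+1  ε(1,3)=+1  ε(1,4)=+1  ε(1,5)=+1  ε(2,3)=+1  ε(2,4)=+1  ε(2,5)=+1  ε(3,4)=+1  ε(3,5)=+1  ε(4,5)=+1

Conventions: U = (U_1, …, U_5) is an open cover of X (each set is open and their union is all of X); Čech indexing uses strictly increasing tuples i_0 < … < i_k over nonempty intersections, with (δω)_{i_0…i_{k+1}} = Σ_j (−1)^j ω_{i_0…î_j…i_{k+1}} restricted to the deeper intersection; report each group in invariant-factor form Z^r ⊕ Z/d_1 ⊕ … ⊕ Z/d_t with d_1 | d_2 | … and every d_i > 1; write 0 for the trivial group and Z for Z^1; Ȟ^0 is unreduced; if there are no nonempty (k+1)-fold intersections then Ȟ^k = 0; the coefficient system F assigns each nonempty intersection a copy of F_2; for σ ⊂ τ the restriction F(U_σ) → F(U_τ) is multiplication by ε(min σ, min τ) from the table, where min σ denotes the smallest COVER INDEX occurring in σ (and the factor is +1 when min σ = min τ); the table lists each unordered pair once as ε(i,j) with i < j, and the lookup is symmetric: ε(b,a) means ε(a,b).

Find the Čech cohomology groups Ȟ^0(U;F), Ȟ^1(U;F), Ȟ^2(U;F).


Ȟ^0(U;F) ≅ Z/2, Ȟ^1(U;F) ≅ Z/2, Ȟ^2(U;F) ≅ 0

nerve simplices:
  U12={q7} U15={q8} U23={q4} U34={q3,q6} U45={q5}
C dims 5,5; δ0: rk_F2 4
degree 0: 5−4−0 = 1 → Ȟ^0 ≅ Z/2
degree 1: 5−0−4 = 1 → Ȟ^1 ≅ Z/2
degree 2: 0−0−0 = 0 → Ȟ^2 ≅ 0


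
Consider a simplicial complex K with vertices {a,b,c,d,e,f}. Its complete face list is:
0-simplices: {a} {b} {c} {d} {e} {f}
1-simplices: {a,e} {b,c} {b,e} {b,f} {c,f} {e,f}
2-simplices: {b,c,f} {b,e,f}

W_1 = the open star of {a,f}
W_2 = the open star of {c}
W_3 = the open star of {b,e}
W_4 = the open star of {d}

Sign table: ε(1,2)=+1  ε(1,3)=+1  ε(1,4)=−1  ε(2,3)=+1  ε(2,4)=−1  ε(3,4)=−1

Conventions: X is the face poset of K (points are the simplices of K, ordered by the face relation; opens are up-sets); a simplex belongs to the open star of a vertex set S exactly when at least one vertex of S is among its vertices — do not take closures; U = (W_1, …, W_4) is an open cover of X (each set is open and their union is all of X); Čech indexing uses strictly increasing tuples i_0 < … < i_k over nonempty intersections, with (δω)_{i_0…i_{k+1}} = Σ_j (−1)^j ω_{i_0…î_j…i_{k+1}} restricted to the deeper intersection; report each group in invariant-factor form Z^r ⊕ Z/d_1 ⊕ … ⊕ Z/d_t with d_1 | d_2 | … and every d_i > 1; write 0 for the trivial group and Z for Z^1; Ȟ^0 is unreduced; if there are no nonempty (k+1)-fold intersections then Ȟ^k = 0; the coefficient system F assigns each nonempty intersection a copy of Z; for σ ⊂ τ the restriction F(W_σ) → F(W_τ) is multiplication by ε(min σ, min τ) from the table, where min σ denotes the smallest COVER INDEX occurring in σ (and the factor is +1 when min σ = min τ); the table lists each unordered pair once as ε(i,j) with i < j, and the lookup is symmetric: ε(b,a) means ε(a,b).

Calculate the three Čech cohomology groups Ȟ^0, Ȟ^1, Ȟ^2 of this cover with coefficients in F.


Ȟ^0 = Z^2,  Ȟ^1 = 0,  Ȟ^2 = 0

nonempty intersections:
  W1={{a},{f},{a,e},{b,f},{c,f},{e,f},{b,c,f},{b,e,f}} W2={{c},{b,c},{c,f},{b,c,f}} W3={{b},{e},{a,e},{b,c},{b,e},{b,f},{e,f},{b,c,f},{b,e,f}} W4={{d}}
  W12={{c,f},{b,c,f}} W13={{a,e},{b,f},{e,f},{b,c,f},{b,e,f}} W23={{b,c},{b,c,f}}
  W123={{b,c,f}}
C dims 4,3,1; δ0: rk 2, SNF 1^2; δ1: rk 1, SNF 1^1
Ȟ^0: (4−2)−0=2 ⇒ Z^2
Ȟ^1: (3−1)−2=0 ⇒ 0
Ȟ^2: (1−0)−1=0 ⇒ 0


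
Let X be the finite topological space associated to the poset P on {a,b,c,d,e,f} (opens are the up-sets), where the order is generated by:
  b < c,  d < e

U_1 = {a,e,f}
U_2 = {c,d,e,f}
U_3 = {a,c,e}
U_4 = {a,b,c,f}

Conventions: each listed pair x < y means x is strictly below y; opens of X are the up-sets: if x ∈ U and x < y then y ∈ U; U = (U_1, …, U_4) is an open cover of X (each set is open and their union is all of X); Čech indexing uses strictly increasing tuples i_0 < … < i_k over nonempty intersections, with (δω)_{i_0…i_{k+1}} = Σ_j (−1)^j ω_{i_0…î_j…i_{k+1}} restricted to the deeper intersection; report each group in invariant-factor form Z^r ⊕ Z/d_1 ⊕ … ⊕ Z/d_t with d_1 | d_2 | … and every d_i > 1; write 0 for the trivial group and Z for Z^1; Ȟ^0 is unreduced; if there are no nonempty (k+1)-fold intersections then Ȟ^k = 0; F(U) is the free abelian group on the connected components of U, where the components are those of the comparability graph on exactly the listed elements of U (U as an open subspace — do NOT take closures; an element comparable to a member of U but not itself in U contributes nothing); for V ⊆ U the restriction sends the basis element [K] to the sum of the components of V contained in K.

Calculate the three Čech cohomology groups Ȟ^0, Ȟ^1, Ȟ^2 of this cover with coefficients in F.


Ȟ^0(U;F) ≅ Z^4, Ȟ^1(U;F) ≅ 0, Ȟ^2(U;F) ≅ 0

nonempty overlaps:
  U12={e,f} U13={a,e} U14={a,f} U23={c,e} U24={c,f} U34={a,c}
  U123={e} U124={f} U134={a} U234={c}
components per intersection:
  U1: {a} {e} {f}
  U2: {c} {d,e} {f}
  U3: {a} {c} {e}
  U4: {a} {b,c} {f}
  U12: {e} {f}
  U13: {a} {e}
  U14: {a} {f}
  U23: {c} {e}
  U24: {c} {f}
  U34: {a} {c}
  U123: {e}
  U124: {f}
  U134: {a}
  U234: {c}
C dims 12,12,4; δ0: rk 8, SNF 1^8; δ1: rk 4, SNF 1^4
degree 0: 12−8−0 = 4 → Ȟ^0 ≅ Z^4
degree 1: 12−4−8 = 0 → Ȟ^1 ≅ 0
degree 2: 4−0−4 = 0 → Ȟ^2 ≅ 0


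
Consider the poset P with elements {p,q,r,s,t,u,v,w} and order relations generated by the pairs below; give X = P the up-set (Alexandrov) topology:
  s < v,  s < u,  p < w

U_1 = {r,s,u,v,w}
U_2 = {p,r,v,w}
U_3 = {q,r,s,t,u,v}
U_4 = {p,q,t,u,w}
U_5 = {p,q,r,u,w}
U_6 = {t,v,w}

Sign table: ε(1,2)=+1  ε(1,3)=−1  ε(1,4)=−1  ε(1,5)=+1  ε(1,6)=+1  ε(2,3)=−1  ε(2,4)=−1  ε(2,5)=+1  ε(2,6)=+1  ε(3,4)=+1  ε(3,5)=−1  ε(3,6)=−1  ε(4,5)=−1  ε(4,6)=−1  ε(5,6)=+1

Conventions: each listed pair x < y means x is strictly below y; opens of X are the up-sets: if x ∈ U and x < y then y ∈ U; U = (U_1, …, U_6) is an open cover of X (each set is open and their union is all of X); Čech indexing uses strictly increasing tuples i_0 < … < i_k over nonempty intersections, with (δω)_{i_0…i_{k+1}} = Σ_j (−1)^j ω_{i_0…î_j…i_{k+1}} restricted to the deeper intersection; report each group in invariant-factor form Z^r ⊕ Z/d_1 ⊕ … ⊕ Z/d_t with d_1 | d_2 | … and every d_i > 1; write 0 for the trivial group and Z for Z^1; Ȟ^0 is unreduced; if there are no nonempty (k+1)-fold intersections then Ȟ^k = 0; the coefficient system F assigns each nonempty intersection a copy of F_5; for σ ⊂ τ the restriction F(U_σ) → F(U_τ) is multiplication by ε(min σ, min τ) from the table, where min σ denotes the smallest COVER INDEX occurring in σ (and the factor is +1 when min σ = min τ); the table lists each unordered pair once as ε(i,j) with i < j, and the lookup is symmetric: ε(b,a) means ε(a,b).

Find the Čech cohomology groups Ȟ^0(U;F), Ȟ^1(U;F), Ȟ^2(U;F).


Ȟ^0 = Z/5,  Ȟ^1 = 0,  Ȟ^2 = Z/5

nerve of the cover:
  U12={r,v,w} U13={r,s,u,v} U14={u,w} U15={r,u,w} U16={v,w} U23={r,v} U24={p,w} U25={p,r,w} U26={v,w} U34={q,t,u} U35={q,r,u} U36={t,v} U45={p,q,u,w} U46={t,w} U56={w}
  U123={r,v} U124={w} U125={r,w} U126={v,w} U134={u} U135={r,u} U136={v} U145={u,w} U146={w} U156={w} U235={r} U236={v} U245={p,w} U246={w} U256={w} U345={q,u} U346={t} U456={w}
  U1235={r} U1236={v} U1245={w} U1246={w} U1256={w} U1345={u} U1456={w} U2456={w}
  U12456={w}
C dims 6,15,18,8; δ0: rk_F5 5; δ1: rk_F5 10; δ2: rk_F5 7
Ȟ^0 = (6 − 5) − 0 = 1, so Ȟ^0 ≅ Z/5
Ȟ^1 = (15 − 10) − 5 = 0, so Ȟ^1 ≅ 0
Ȟ^2 = (18 − 7) − 10 = 1, so Ȟ^2 ≅ Z/5


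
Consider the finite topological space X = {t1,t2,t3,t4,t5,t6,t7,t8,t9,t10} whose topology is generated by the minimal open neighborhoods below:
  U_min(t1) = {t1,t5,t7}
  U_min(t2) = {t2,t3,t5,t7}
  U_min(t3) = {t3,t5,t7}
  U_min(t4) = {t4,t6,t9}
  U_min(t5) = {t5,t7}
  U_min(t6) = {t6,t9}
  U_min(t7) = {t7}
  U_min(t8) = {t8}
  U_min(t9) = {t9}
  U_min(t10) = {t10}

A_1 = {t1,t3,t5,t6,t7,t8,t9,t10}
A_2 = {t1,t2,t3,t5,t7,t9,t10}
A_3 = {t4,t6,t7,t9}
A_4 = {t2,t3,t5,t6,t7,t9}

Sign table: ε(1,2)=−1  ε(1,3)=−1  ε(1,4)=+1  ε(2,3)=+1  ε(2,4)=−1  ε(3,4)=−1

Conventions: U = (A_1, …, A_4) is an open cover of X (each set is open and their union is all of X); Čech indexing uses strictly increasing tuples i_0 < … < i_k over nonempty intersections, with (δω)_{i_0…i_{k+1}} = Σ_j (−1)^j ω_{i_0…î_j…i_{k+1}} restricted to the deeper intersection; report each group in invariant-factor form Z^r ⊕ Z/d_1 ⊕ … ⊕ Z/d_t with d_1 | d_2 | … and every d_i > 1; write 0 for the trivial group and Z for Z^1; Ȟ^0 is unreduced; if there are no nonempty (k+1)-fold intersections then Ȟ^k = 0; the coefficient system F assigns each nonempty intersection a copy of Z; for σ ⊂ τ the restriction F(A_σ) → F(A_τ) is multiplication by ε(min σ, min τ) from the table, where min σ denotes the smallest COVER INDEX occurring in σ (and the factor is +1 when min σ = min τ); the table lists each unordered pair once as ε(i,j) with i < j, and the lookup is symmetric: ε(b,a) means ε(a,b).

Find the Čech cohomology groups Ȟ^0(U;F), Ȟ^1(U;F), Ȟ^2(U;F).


intersection data:
  A12={t1,t3,t5,t7,t9,t10} A13={t6,t7,t9} A14={t3,t5,t6,t7,t9} A23={t7,t9} A24={t2,t3,t5,t7,t9} A34={t6,t7,t9}
  A123={t7,t9} A124={t3,t5,t7,t9} A134={t6,t7,t9} A234={t7,t9}
  A1234={t7,t9}
C dims 4,6,4,1; δ0: rk 3, SNF 1^3; δ1: rk 3, SNF 1^3; δ2: rk 1, SNF 1^1
Ȟ^0 = (4 − 3) − 0 = 1, so Ȟ^0 ≅ Z
Ȟ^1 = (6 − 3) − 3 = 0, so Ȟ^1 ≅ 0
Ȟ^2 = (4 − 1) − 3 = 0, so Ȟ^2 ≅ 0

Ȟ^0(U;F) ≅ Z,  Ȟ^1(U;F) ≅ 0,  Ȟ^2(U;F) ≅ 0


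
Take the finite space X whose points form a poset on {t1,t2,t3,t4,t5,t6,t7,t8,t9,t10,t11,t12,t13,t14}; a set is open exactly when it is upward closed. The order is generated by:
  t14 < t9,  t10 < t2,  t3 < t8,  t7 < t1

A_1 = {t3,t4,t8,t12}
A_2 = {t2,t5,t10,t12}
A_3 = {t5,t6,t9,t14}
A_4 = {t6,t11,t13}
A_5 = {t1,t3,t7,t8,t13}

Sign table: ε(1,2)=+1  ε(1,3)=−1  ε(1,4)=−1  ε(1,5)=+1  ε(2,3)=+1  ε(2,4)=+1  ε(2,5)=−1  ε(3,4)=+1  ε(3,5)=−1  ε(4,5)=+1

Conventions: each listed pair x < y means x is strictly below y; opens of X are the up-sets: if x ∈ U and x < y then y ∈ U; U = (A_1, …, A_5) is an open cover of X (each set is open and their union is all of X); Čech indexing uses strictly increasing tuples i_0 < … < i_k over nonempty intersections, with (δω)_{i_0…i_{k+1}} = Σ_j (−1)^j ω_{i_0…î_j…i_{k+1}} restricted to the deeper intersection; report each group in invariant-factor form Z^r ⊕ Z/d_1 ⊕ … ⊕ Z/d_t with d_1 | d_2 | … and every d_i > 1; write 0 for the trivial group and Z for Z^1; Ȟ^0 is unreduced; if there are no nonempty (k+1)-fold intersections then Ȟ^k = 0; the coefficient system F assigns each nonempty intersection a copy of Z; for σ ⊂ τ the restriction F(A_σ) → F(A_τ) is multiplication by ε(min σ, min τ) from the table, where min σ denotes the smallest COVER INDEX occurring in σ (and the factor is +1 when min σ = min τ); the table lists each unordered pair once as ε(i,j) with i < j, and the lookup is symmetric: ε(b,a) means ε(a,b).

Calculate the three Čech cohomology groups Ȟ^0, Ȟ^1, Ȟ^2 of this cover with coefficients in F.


cover nerve:
  A12={t12} A15={t3,t8} A23={t5} A34={t6} A45={t13}
C dims 5,5; δ0: rk 4, SNF 1^4
Ȟ^0: (5−4)−0=1 ⇒ Z
Ȟ^1: (5−0)−4=1 ⇒ Z
Ȟ^2: (0−0)−0=0 ⇒ 0

Ȟ^0 ≅ Z; Ȟ^1 ≅ Z; Ȟ^2 ≅ 0


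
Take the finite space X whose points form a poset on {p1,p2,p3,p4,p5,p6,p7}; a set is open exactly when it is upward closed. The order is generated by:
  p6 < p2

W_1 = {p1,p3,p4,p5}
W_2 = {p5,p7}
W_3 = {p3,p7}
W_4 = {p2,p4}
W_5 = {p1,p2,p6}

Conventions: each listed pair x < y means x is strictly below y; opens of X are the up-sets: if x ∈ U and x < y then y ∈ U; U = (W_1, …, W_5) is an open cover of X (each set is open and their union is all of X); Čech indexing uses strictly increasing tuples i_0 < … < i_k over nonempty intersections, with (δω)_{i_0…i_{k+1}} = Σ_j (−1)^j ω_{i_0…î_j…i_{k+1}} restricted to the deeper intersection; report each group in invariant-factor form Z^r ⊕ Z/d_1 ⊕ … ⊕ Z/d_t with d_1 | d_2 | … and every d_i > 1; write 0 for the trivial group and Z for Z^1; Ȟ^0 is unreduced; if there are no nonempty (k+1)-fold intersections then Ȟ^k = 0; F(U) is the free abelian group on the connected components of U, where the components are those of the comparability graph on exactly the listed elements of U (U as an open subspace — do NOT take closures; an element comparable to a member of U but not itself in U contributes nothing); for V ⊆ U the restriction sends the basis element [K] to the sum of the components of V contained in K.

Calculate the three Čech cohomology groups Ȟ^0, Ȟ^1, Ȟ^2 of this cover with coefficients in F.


Ȟ^0 = Z^6,  Ȟ^1 = 0,  Ȟ^2 = 0

intersection data:
  W12={p5} W13={p3} W14={p4} W15={p1} W23={p7} W45={p2}
components per intersection:
  W1: {p1} {p3} {p4} {p5}
  W2: {p5} {p7}
  W3: {p3} {p7}
  W4: {p2} {p4}
  W5: {p1} {p2,p6}
  W12: {p5}
  W13: {p3}
  W14: {p4}
  W15: {p1}
  W23: {p7}
  W45: {p2}
C dims 12,6; δ0: rk 6, SNF 1^6
Ȟ^0 = (12 − 6) − 0 = 6, so Ȟ^0 ≅ Z^6
Ȟ^1 = (6 − 0) − 6 = 0, so Ȟ^1 ≅ 0
Ȟ^2 = (0 − 0) − 0 = 0, so Ȟ^2 ≅ 0


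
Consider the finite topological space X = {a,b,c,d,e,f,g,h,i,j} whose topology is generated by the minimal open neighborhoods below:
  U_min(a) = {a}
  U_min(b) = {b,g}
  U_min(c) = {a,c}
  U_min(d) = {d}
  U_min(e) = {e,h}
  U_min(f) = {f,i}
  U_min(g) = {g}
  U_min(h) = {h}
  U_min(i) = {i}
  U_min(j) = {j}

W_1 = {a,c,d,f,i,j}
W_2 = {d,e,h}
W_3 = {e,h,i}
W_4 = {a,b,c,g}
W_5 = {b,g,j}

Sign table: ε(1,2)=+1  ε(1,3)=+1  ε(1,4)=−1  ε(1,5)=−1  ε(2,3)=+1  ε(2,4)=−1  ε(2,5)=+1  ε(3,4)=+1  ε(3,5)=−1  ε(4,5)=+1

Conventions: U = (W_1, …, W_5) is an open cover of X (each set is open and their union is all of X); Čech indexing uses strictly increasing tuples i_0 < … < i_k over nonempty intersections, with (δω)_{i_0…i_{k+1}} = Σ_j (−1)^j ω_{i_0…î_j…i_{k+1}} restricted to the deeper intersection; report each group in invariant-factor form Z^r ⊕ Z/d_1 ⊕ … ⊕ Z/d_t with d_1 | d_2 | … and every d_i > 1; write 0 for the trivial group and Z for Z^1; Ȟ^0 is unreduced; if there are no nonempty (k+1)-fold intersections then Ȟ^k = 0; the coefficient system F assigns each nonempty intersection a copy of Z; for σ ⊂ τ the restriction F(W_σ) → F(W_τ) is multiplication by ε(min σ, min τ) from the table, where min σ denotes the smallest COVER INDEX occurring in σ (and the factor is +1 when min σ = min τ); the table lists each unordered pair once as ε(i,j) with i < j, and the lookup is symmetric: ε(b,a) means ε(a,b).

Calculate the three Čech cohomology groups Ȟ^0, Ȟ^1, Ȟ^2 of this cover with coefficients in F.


nerve of the cover:
  W12={d} W13={i} W14={a,c} W15={j} W23={e,h} W45={b,g}
C dims 5,6; δ0: rk 4, SNF 1^4
Ȟ^0 = (5 − 4) − 0 = 1, so Ȟ^0 ≅ Z
Ȟ^1 = (6 − 0) − 4 = 2, so Ȟ^1 ≅ Z^2
Ȟ^2 = (0 − 0) − 0 = 0, so Ȟ^2 ≅ 0

Ȟ^0(U;F) ≅ Z, Ȟ^1(U;F) ≅ Z^2, Ȟ^2(U;F) ≅ 0


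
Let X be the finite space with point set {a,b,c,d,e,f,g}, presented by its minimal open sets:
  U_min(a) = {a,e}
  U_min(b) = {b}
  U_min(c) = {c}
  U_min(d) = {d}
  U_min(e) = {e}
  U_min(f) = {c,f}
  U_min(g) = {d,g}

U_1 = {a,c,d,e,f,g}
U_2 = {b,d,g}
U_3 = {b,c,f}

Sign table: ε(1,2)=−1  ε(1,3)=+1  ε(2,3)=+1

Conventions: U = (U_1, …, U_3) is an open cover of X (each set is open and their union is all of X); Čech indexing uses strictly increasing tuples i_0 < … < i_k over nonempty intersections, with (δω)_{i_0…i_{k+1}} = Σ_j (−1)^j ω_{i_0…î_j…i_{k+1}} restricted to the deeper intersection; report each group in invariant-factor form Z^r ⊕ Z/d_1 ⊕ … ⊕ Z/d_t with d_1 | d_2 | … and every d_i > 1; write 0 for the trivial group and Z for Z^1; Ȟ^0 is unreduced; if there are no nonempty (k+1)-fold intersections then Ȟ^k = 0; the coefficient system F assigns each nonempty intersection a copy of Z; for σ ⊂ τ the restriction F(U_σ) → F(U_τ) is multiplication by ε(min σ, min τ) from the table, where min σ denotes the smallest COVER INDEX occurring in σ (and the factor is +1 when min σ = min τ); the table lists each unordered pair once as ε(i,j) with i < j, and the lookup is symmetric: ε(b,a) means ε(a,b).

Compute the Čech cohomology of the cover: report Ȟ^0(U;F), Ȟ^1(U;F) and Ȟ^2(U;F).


nerve of the cover:
  U12={d,g} U13={c,f} U23={b}
C dims 3,3; δ0: rk 3, SNF 1^2·2
Ȟ^0 = (3 − 3) − 0 = 0, so Ȟ^0 ≅ 0
Ȟ^1 = (3 − 0) − 3 = 0 plus torsion [2], so Ȟ^1 ≅ Z/2
Ȟ^2 = (0 − 0) − 0 = 0, so Ȟ^2 ≅ 0

Ȟ^0(U;F) ≅ 0; Ȟ^1(U;F) ≅ Z/2; Ȟ^2(U;F) ≅ 0


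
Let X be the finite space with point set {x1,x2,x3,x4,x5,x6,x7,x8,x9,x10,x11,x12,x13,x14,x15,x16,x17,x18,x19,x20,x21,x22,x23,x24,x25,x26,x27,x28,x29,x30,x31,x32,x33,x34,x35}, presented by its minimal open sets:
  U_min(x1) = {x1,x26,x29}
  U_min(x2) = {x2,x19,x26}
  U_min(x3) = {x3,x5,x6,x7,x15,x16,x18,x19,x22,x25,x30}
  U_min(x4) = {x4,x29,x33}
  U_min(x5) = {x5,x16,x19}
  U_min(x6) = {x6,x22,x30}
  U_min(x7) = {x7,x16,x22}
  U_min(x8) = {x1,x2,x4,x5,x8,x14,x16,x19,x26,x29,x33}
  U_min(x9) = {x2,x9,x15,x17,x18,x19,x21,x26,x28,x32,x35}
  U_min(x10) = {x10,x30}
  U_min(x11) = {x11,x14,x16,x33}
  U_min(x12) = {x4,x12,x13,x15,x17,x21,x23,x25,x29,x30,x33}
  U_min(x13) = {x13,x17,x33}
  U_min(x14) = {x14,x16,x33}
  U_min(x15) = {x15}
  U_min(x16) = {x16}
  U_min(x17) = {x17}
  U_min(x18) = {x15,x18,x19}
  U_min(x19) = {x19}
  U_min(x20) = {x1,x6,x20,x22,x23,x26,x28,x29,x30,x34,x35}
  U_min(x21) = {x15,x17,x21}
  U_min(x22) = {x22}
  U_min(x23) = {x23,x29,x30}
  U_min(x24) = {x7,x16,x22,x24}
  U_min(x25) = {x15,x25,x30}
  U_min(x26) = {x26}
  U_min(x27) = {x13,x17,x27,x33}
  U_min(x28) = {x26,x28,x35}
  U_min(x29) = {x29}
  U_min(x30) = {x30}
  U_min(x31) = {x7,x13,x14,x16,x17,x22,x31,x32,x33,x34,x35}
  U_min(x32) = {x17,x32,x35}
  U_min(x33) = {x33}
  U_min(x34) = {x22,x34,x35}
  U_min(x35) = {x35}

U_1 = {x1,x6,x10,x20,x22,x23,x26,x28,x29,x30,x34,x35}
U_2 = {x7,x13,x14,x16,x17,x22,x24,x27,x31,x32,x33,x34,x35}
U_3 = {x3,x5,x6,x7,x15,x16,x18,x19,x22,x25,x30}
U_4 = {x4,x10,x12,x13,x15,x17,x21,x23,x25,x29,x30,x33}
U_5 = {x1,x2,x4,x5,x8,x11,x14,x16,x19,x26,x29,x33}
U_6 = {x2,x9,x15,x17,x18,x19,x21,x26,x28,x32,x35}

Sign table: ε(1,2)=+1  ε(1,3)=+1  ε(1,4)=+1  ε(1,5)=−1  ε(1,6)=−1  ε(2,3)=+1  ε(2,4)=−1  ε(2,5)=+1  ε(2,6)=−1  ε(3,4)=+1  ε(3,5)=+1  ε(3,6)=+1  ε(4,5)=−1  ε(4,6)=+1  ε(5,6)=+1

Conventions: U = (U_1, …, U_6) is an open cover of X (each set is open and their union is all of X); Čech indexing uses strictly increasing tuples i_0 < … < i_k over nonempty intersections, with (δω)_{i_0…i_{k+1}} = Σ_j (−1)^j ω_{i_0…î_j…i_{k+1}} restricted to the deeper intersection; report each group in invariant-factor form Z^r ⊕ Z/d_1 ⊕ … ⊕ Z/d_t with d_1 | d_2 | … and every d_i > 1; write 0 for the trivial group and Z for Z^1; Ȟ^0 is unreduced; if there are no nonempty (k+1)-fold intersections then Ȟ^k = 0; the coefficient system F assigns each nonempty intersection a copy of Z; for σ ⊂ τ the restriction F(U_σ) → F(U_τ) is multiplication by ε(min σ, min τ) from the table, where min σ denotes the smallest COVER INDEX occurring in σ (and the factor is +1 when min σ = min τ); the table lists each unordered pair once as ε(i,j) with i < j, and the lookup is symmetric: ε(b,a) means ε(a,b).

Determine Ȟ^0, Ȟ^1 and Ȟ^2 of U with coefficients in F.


Ȟ^0(U;F) ≅ 0, Ȟ^1(U;F) ≅ Z/2 and Ȟ^2(U;F) ≅ Z

nonempty overlaps:
  U12={x22,x34,x35} U13={x6,x22,x30} U14={x10,x23,x29,x30} U15={x1,x26,x29} U16={x26,x28,x35} U23={x7,x16,x22} U24={x13,x17,x33} U25={x14,x16,x33} U26={x17,x32,x35} U34={x15,x25,x30} U35={x5,x16,x19} U36={x15,x18,x19} U45={x4,x29,x33} U46={x15,x17,x21} U56={x2,x19,x26}
  U123={x22} U126={x35} U134={x30} U145={x29} U156={x26} U235={x16} U245={x33} U246={x17} U346={x15} U356={x19}
C dims 6,15,10; δ0: rk 6, SNF 1^5·2; δ1: rk 9, SNF 1^9
degree 0: 6−6−0 = 0 → Ȟ^0 ≅ 0
degree 1: 15−9−6 = 0 plus torsion [2] → Ȟ^1 ≅ Z/2
degree 2: 10−0−9 = 1 → Ȟ^2 ≅ Z


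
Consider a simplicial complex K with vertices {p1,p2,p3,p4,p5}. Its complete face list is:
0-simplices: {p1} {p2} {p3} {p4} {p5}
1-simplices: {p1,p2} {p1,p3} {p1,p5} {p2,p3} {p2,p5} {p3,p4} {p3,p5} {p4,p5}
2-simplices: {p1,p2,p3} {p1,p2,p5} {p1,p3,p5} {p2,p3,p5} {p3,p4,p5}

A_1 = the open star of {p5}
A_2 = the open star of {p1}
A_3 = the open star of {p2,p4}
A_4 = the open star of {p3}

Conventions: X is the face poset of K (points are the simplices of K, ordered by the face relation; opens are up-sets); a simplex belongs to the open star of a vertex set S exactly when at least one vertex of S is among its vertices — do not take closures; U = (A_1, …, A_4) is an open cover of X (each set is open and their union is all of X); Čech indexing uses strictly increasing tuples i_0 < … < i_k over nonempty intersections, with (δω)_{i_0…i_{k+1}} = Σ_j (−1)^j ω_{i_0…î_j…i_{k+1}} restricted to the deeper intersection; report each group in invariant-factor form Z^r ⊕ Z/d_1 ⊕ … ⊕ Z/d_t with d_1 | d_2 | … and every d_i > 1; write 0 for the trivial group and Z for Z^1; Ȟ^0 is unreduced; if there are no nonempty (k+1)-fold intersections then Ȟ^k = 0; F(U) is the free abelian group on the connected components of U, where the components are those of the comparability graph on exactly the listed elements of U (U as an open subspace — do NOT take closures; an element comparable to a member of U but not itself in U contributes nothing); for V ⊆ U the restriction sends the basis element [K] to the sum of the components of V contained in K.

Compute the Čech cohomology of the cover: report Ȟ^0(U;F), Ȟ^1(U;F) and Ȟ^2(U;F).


Ȟ^0 = Z; Ȟ^1 = 0; Ȟ^2 = Z

nonempty intersections:
  A1={{p5},{p1,p5},{p2,p5},{p3,p5},{p4,p5},{p1,p2,p5},{p1,p3,p5},{p2,p3,p5},{p3,p4,p5}} A2={{p1},{p1,p2},{p1,p3},{p1,p5},{p1,p2,p3},{p1,p2,p5},{p1,p3,p5}} A3={{p2},{p4},{p1,p2},{p2,p3},{p2,p5},{p3,p4},{p4,p5},{p1,p2,p3},{p1,p2,p5},{p2,p3,p5},{p3,p4,p5}} A4={{p3},{p1,p3},{p2,p3},{p3,p4},{p3,p5},{p1,p2,p3},{p1,p3,p5},{p2,p3,p5},{p3,p4,p5}}
  A12={{p1,p5},{p1,p2,p5},{p1,p3,p5}} A13={{p2,p5},{p4,p5},{p1,p2,p5},{p2,p3,p5},{p3,p4,p5}} A14={{p3,p5},{p1,p3,p5},{p2,p3,p5},{p3,p4,p5}} A23={{p1,p2},{p1,p2,p3},{p1,p2,p5}} A24={{p1,p3},{p1,p2,p3},{p1,p3,p5}} A34={{p2,p3},{p3,p4},{p1,p2,p3},{p2,p3,p5},{p3,p4,p5}}
  A123={{p1,p2,p5}} A124={{p1,p3,p5}} A134={{p2,p3,p5},{p3,p4,p5}} A234={{p1,p2,p3}}
components per intersection:
  A1: {{p5},{p1,p5},{p2,p5},{p3,p5},{p4,p5},{p1,p2,p5},{p1,p3,p5},{p2,p3,p5},{p3,p4,p5}}
  A2: {{p1},{p1,p2},{p1,p3},{p1,p5},{p1,p2,p3},{p1,p2,p5},{p1,p3,p5}}
  A3: {{p2},{p1,p2},{p2,p3},{p2,p5},{p1,p2,p3},{p1,p2,p5},{p2,p3,p5}} {{p4},{p3,p4},{p4,p5},{p3,p4,p5}}
  A4: {{p3},{p1,p3},{p2,p3},{p3,p4},{p3,p5},{p1,p2,p3},{p1,p3,p5},{p2,p3,p5},{p3,p4,p5}}
  A12: {{p1,p5},{p1,p2,p5},{p1,p3,p5}}
  A13: {{p2,p5},{p1,p2,p5},{p2,p3,p5}} {{p4,p5},{p3,p4,p5}}
  A14: {{p3,p5},{p1,p3,p5},{p2,p3,p5},{p3,p4,p5}}
  A23: {{p1,p2},{p1,p2,p3},{p1,p2,p5}}
  A24: {{p1,p3},{p1,p2,p3},{p1,p3,p5}}
  A34: {{p2,p3},{p1,p2,p3},{p2,p3,p5}} {{p3,p4},{p3,p4,p5}}
  A123: {{p1,p2,p5}}
  A124: {{p1,p3,p5}}
  A134: {{p2,p3,p5}} {{p3,p4,p5}}
  A234: {{p1,p2,p3}}
C dims 5,8,5; δ0: rk 4, SNF 1^4; δ1: rk 4, SNF 1^4
Ȟ^0: (5−4)−0=1 ⇒ Z
Ȟ^1: (8−4)−4=0 ⇒ 0
Ȟ^2: (5−0)−4=1 ⇒ Z


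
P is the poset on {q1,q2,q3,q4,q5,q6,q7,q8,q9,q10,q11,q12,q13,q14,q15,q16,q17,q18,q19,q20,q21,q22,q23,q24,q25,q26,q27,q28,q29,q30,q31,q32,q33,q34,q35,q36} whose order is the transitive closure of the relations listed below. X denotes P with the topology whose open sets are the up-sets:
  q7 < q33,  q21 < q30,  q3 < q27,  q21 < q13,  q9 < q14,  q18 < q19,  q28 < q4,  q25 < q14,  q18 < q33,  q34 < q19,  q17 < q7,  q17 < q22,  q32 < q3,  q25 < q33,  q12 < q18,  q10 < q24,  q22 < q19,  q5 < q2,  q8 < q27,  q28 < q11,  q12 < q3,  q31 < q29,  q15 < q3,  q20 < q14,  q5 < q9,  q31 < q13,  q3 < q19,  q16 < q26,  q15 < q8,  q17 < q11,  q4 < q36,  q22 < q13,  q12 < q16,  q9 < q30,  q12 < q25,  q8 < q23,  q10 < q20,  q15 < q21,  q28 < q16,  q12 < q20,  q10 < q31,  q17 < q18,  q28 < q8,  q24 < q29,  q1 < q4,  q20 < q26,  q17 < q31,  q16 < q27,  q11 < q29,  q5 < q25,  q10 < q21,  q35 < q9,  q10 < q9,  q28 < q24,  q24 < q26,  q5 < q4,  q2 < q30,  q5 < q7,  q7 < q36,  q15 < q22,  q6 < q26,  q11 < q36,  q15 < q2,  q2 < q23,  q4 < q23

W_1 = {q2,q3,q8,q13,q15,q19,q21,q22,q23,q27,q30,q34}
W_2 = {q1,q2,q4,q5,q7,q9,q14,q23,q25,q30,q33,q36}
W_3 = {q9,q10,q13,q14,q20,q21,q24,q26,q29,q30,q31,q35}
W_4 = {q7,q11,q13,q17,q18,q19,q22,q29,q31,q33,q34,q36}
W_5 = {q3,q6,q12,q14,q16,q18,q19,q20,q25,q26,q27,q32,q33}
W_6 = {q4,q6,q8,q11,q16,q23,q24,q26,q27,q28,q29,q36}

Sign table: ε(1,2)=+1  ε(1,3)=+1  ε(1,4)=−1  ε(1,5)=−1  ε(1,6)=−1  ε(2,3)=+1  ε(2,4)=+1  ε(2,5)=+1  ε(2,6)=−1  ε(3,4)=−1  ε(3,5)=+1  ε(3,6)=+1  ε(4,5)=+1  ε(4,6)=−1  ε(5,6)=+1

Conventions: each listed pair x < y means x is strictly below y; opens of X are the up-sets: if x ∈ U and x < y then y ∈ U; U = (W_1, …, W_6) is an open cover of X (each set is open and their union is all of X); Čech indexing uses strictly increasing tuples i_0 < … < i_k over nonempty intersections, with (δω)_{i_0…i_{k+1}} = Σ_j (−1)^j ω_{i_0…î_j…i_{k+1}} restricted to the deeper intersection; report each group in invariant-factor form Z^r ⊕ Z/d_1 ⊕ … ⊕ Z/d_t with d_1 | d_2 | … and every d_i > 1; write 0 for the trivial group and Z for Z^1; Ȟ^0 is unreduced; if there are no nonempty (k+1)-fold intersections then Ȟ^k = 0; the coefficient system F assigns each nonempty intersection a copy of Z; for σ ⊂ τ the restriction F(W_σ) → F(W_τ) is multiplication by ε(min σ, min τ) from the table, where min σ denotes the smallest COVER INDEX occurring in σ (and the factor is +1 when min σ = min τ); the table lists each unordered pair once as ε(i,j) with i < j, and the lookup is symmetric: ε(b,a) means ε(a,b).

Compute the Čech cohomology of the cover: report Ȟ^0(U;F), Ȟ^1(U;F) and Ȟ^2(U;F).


Ȟ^0(U;F) ≅ 0; Ȟ^1(U;F) ≅ Z/2; Ȟ^2(U;F) ≅ Z

intersection data:
  W12={q2,q23,q30} W13={q13,q21,q30} W14={q13,q19,q22,q34} W15={q3,q19,q27} W16={q8,q23,q27} W23={q9,q14,q30} W24={q7,q33,q36} W25={q14,q25,q33} W26={q4,q23,q36} W34={q13,q29,q31} W35={q14,q20,q26} W36={q24,q26,q29} W45={q18,q19,q33} W46={q11,q29,q36} W56={q6,q16,q26,q27}
  W123={q30} W126={q23} W134={q13} W145={q19} W156={q27} W235={q14} W245={q33} W246={q36} W346={q29} W356={q26}
C dims 6,15,10; δ0: rk 6, SNF 1^5·2; δ1: rk 9, SNF 1^9
Ȟ^0 = (6 − 6) − 0 = 0, so Ȟ^0 ≅ 0
Ȟ^1 = (15 − 9) − 6 = 0 plus torsion [2], so Ȟ^1 ≅ Z/2
Ȟ^2 = (10 − 0) − 9 = 1, so Ȟ^2 ≅ Z


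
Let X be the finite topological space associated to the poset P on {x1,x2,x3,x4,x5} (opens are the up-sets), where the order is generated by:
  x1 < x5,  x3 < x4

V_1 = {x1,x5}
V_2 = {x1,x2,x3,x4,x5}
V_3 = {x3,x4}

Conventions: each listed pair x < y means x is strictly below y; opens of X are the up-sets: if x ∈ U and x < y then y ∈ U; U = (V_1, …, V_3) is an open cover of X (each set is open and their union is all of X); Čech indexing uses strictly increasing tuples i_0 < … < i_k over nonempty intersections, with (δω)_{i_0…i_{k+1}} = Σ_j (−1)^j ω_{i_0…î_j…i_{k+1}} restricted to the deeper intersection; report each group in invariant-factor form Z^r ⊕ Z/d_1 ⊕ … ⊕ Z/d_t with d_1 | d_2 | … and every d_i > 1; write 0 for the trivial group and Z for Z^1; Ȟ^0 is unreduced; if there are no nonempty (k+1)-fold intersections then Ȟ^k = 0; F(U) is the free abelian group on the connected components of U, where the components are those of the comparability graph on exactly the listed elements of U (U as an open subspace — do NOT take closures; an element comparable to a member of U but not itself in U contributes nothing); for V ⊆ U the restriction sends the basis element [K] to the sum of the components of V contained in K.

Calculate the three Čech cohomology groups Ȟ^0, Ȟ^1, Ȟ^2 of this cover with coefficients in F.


intersection data:
  V12={x1,x5} V23={x3,x4}
components per intersection:
  V1: {x1,x5}
  V2: {x1,x5} {x2} {x3,x4}
  V3: {x3,x4}
  V12: {x1,x5}
  V23: {x3,x4}
C dims 5,2; δ0: rk 2, SNF 1^2
Ȟ^0 = (5 − 2) − 0 = 3, so Ȟ^0 ≅ Z^3
Ȟ^1 = (2 − 0) − 2 = 0, so Ȟ^1 ≅ 0
Ȟ^2 = (0 − 0) − 0 = 0, so Ȟ^2 ≅ 0

Ȟ^0 ≅ Z^3, Ȟ^1 ≅ 0 and Ȟ^2 ≅ 0


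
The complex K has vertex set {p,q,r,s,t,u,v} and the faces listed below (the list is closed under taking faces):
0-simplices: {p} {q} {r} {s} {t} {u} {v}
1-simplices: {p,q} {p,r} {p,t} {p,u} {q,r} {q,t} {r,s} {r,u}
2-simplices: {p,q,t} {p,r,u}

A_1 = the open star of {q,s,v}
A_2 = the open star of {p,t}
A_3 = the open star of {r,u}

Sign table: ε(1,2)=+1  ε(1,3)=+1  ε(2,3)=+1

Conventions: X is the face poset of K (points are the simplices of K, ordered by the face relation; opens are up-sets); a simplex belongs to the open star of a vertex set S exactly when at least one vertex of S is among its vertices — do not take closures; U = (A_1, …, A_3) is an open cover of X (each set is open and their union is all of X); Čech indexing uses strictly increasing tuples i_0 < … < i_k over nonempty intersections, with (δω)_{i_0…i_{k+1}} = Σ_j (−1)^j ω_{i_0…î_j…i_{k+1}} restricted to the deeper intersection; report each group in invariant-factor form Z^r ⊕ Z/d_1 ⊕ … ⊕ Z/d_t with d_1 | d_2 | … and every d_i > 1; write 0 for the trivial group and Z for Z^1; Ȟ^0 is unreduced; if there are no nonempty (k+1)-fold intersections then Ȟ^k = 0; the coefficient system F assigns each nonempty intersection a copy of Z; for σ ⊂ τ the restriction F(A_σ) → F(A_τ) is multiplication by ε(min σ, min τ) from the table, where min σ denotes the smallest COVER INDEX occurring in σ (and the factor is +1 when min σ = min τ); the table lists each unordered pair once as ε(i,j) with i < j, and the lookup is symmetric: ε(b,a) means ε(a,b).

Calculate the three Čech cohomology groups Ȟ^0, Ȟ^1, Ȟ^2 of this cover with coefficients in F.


Ȟ^0 ≅ Z; Ȟ^1 ≅ Z; Ȟ^2 ≅ 0

nonempty overlaps:
  A1={{q},{s},{v},{p,q},{q,r},{q,t},{r,s},{p,q,t}} A2={{p},{t},{p,q},{p,r},{p,t},{p,u},{q,t},{p,q,t},{p,r,u}} A3={{r},{u},{p,r},{p,u},{q,r},{r,s},{r,u},{p,r,u}}
  A12={{p,q},{q,t},{p,q,t}} A13={{q,r},{r,s}} A23={{p,r},{p,u},{p,r,u}}
C dims 3,3; δ0: rk 2, SNF 1^2
degree 0: 3−2−0 = 1 → Ȟ^0 ≅ Z
degree 1: 3−0−2 = 1 → Ȟ^1 ≅ Z
degree 2: 0−0−0 = 0 → Ȟ^2 ≅ 0


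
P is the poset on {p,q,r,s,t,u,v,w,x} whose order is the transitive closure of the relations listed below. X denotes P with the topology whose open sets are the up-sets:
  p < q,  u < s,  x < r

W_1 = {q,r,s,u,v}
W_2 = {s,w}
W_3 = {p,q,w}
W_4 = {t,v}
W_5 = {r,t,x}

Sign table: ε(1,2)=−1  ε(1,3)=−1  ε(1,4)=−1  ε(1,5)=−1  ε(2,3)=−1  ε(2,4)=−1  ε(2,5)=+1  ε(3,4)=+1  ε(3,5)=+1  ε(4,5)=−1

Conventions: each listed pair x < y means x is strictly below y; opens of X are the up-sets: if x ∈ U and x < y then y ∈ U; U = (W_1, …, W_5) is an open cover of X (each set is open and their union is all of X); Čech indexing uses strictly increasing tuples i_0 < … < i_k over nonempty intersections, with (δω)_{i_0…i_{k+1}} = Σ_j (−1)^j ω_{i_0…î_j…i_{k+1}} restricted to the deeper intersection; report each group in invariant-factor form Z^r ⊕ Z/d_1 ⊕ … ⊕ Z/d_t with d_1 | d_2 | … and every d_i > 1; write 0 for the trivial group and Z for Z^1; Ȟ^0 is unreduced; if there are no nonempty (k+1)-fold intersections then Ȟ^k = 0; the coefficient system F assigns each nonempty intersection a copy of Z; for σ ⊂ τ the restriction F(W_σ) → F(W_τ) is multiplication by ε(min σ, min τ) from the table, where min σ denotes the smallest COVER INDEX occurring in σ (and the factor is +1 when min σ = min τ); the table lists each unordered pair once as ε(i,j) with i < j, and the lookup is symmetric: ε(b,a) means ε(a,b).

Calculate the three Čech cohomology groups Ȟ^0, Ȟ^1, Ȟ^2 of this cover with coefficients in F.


Ȟ^0(U;F) ≅ 0,  Ȟ^1(U;F) ≅ Z ⊕ Z/2,  Ȟ^2(U;F) ≅ 0

nerve simplices:
  W12={s} W13={q} W14={v} W15={r} W23={w} W45={t}
C dims 5,6; δ0: rk 5, SNF 1^4·2
degree 0: 5−5−0 = 0 → Ȟ^0 ≅ 0
degree 1: 6−0−5 = 1 plus torsion [2] → Ȟ^1 ≅ Z ⊕ Z/2
degree 2: 0−0−0 = 0 → Ȟ^2 ≅ 0


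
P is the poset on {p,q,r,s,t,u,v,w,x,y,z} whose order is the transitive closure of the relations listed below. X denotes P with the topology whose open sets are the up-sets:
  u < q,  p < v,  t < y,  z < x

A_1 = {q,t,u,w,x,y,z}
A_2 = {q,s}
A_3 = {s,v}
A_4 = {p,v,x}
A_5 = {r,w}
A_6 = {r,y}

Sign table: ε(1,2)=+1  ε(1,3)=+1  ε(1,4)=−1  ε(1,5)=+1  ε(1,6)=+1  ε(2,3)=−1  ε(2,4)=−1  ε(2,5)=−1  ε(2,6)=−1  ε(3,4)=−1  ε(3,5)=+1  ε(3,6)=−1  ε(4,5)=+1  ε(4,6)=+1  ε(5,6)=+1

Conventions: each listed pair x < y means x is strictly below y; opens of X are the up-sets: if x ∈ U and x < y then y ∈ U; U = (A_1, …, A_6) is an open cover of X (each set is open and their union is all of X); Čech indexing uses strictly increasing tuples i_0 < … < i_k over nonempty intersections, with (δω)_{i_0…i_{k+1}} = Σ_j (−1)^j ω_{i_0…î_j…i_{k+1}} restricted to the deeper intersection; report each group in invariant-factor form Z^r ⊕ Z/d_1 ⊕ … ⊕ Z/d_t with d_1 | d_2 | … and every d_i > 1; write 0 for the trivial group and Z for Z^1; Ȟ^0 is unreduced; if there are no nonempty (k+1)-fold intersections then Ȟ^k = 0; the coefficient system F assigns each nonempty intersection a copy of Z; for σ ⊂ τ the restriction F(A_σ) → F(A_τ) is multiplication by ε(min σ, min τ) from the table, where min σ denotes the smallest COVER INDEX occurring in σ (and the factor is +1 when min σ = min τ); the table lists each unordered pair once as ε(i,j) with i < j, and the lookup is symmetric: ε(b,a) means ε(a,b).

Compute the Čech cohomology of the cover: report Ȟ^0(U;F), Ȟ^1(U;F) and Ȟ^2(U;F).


Ȟ^0(U;F) ≅ 0, Ȟ^1(U;F) ≅ Z ⊕ Z/2 and Ȟ^2(U;F) ≅ 0

intersection data:
  A12={q} A14={x} A15={w} A16={y} A23={s} A34={v} A56={r}
C dims 6,7; δ0: rk 6, SNF 1^5·2
Ȟ^0 = (6 − 6) − 0 = 0, so Ȟ^0 ≅ 0
Ȟ^1 = (7 − 0) − 6 = 1 plus torsion [2], so Ȟ^1 ≅ Z ⊕ Z/2
Ȟ^2 = (0 − 0) − 0 = 0, so Ȟ^2 ≅ 0
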